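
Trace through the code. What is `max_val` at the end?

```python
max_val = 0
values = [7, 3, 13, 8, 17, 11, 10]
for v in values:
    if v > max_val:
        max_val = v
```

Let's trace through this code step by step.

Initialize: max_val = 0
Initialize: values = [7, 3, 13, 8, 17, 11, 10]
Entering loop: for v in values:

After execution: max_val = 17
17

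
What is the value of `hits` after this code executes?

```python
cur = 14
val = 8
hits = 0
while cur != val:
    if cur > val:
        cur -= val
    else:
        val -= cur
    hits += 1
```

Let's trace through this code step by step.

Initialize: cur = 14
Initialize: val = 8
Initialize: hits = 0
Entering loop: while cur != val:

After execution: hits = 4
4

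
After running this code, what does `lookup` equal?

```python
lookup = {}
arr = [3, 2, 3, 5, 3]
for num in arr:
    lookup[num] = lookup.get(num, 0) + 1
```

Let's trace through this code step by step.

Initialize: lookup = {}
Initialize: arr = [3, 2, 3, 5, 3]
Entering loop: for num in arr:

After execution: lookup = {3: 3, 2: 1, 5: 1}
{3: 3, 2: 1, 5: 1}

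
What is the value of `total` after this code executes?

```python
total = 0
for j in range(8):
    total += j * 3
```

Let's trace through this code step by step.

Initialize: total = 0
Entering loop: for j in range(8):

After execution: total = 84
84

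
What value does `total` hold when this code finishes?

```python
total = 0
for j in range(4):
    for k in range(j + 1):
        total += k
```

Let's trace through this code step by step.

Initialize: total = 0
Entering loop: for j in range(4):

After execution: total = 10
10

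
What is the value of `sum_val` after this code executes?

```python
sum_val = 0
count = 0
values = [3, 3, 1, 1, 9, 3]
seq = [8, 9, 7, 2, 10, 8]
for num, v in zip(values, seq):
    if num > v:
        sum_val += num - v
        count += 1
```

Let's trace through this code step by step.

Initialize: sum_val = 0
Initialize: count = 0
Initialize: values = [3, 3, 1, 1, 9, 3]
Initialize: seq = [8, 9, 7, 2, 10, 8]
Entering loop: for num, v in zip(values, seq):

After execution: sum_val = 0
0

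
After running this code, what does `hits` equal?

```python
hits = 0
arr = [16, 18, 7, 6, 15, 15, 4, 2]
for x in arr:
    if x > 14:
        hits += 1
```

Let's trace through this code step by step.

Initialize: hits = 0
Initialize: arr = [16, 18, 7, 6, 15, 15, 4, 2]
Entering loop: for x in arr:

After execution: hits = 4
4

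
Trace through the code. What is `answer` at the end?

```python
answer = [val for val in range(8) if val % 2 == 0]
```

Let's trace through this code step by step.

Initialize: answer = [val for val in range(8) if val % 2 == 0]

After execution: answer = [0, 2, 4, 6]
[0, 2, 4, 6]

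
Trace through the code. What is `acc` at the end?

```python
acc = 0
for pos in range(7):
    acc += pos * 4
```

Let's trace through this code step by step.

Initialize: acc = 0
Entering loop: for pos in range(7):

After execution: acc = 84
84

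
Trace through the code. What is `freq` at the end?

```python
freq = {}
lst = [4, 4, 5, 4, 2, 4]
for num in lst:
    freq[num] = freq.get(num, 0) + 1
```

Let's trace through this code step by step.

Initialize: freq = {}
Initialize: lst = [4, 4, 5, 4, 2, 4]
Entering loop: for num in lst:

After execution: freq = {4: 4, 5: 1, 2: 1}
{4: 4, 5: 1, 2: 1}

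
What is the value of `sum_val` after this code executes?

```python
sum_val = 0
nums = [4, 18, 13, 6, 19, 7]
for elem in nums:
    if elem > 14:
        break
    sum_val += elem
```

Let's trace through this code step by step.

Initialize: sum_val = 0
Initialize: nums = [4, 18, 13, 6, 19, 7]
Entering loop: for elem in nums:

After execution: sum_val = 4
4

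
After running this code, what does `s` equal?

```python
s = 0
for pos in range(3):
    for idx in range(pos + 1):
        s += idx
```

Let's trace through this code step by step.

Initialize: s = 0
Entering loop: for pos in range(3):

After execution: s = 4
4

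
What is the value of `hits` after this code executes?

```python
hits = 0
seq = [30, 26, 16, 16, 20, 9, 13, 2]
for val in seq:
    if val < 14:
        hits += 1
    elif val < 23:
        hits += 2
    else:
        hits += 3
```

Let's trace through this code step by step.

Initialize: hits = 0
Initialize: seq = [30, 26, 16, 16, 20, 9, 13, 2]
Entering loop: for val in seq:

After execution: hits = 15
15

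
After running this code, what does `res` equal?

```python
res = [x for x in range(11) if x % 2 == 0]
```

Let's trace through this code step by step.

Initialize: res = [x for x in range(11) if x % 2 == 0]

After execution: res = [0, 2, 4, 6, 8, 10]
[0, 2, 4, 6, 8, 10]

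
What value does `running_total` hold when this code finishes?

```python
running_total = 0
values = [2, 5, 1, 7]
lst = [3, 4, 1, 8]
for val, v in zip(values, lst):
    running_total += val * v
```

Let's trace through this code step by step.

Initialize: running_total = 0
Initialize: values = [2, 5, 1, 7]
Initialize: lst = [3, 4, 1, 8]
Entering loop: for val, v in zip(values, lst):

After execution: running_total = 83
83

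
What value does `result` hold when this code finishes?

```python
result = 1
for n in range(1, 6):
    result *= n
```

Let's trace through this code step by step.

Initialize: result = 1
Entering loop: for n in range(1, 6):

After execution: result = 120
120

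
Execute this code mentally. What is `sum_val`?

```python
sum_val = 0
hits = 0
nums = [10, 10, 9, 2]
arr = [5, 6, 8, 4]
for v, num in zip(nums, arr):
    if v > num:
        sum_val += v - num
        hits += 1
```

Let's trace through this code step by step.

Initialize: sum_val = 0
Initialize: hits = 0
Initialize: nums = [10, 10, 9, 2]
Initialize: arr = [5, 6, 8, 4]
Entering loop: for v, num in zip(nums, arr):

After execution: sum_val = 10
10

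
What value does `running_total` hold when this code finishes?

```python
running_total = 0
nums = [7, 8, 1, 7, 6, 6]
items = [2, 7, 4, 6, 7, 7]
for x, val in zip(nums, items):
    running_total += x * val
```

Let's trace through this code step by step.

Initialize: running_total = 0
Initialize: nums = [7, 8, 1, 7, 6, 6]
Initialize: items = [2, 7, 4, 6, 7, 7]
Entering loop: for x, val in zip(nums, items):

After execution: running_total = 200
200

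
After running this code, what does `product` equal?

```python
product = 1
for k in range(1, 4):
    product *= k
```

Let's trace through this code step by step.

Initialize: product = 1
Entering loop: for k in range(1, 4):

After execution: product = 6
6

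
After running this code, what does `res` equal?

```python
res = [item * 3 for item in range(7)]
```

Let's trace through this code step by step.

Initialize: res = [item * 3 for item in range(7)]

After execution: res = [0, 3, 6, 9, 12, 15, 18]
[0, 3, 6, 9, 12, 15, 18]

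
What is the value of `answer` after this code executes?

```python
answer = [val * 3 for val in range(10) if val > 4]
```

Let's trace through this code step by step.

Initialize: answer = [val * 3 for val in range(10) if val > 4]

After execution: answer = [15, 18, 21, 24, 27]
[15, 18, 21, 24, 27]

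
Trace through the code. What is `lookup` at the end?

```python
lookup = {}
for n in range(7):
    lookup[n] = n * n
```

Let's trace through this code step by step.

Initialize: lookup = {}
Entering loop: for n in range(7):

After execution: lookup = {0: 0, 1: 1, 2: 4, 3: 9, 4: 16, 5: 25, 6: 36}
{0: 0, 1: 1, 2: 4, 3: 9, 4: 16, 5: 25, 6: 36}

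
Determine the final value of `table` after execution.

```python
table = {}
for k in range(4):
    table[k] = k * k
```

Let's trace through this code step by step.

Initialize: table = {}
Entering loop: for k in range(4):

After execution: table = {0: 0, 1: 1, 2: 4, 3: 9}
{0: 0, 1: 1, 2: 4, 3: 9}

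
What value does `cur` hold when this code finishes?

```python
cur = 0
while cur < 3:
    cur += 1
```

Let's trace through this code step by step.

Initialize: cur = 0
Entering loop: while cur < 3:

After execution: cur = 3
3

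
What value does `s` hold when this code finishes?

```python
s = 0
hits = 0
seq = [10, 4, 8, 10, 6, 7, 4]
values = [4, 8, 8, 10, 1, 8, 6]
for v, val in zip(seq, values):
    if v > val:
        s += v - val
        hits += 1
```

Let's trace through this code step by step.

Initialize: s = 0
Initialize: hits = 0
Initialize: seq = [10, 4, 8, 10, 6, 7, 4]
Initialize: values = [4, 8, 8, 10, 1, 8, 6]
Entering loop: for v, val in zip(seq, values):

After execution: s = 11
11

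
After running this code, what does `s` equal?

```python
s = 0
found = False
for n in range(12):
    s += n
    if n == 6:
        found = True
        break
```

Let's trace through this code step by step.

Initialize: s = 0
Initialize: found = False
Entering loop: for n in range(12):

After execution: s = 21
21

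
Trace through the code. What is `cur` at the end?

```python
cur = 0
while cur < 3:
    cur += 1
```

Let's trace through this code step by step.

Initialize: cur = 0
Entering loop: while cur < 3:

After execution: cur = 3
3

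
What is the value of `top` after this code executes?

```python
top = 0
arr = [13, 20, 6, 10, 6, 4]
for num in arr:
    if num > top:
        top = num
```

Let's trace through this code step by step.

Initialize: top = 0
Initialize: arr = [13, 20, 6, 10, 6, 4]
Entering loop: for num in arr:

After execution: top = 20
20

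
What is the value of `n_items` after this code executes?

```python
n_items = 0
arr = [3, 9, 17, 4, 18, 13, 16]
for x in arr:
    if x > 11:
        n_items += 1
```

Let's trace through this code step by step.

Initialize: n_items = 0
Initialize: arr = [3, 9, 17, 4, 18, 13, 16]
Entering loop: for x in arr:

After execution: n_items = 4
4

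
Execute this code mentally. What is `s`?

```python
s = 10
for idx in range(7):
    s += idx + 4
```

Let's trace through this code step by step.

Initialize: s = 10
Entering loop: for idx in range(7):

After execution: s = 59
59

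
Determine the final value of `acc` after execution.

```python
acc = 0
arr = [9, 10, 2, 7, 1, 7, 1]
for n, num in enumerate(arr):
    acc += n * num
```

Let's trace through this code step by step.

Initialize: acc = 0
Initialize: arr = [9, 10, 2, 7, 1, 7, 1]
Entering loop: for n, num in enumerate(arr):

After execution: acc = 80
80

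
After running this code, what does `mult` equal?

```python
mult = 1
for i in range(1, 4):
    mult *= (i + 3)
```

Let's trace through this code step by step.

Initialize: mult = 1
Entering loop: for i in range(1, 4):

After execution: mult = 120
120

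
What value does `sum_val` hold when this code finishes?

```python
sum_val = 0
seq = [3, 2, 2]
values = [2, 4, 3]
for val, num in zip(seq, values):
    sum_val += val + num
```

Let's trace through this code step by step.

Initialize: sum_val = 0
Initialize: seq = [3, 2, 2]
Initialize: values = [2, 4, 3]
Entering loop: for val, num in zip(seq, values):

After execution: sum_val = 16
16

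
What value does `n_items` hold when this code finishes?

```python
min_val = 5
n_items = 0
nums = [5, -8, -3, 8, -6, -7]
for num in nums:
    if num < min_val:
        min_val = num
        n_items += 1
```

Let's trace through this code step by step.

Initialize: min_val = 5
Initialize: n_items = 0
Initialize: nums = [5, -8, -3, 8, -6, -7]
Entering loop: for num in nums:

After execution: n_items = 1
1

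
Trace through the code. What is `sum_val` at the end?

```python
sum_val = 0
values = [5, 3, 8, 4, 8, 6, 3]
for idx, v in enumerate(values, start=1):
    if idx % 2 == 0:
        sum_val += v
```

Let's trace through this code step by step.

Initialize: sum_val = 0
Initialize: values = [5, 3, 8, 4, 8, 6, 3]
Entering loop: for idx, v in enumerate(values, start=1):

After execution: sum_val = 13
13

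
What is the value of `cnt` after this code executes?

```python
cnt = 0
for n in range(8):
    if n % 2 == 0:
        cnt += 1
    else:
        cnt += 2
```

Let's trace through this code step by step.

Initialize: cnt = 0
Entering loop: for n in range(8):

After execution: cnt = 12
12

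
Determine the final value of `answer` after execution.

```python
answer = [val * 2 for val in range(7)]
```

Let's trace through this code step by step.

Initialize: answer = [val * 2 for val in range(7)]

After execution: answer = [0, 2, 4, 6, 8, 10, 12]
[0, 2, 4, 6, 8, 10, 12]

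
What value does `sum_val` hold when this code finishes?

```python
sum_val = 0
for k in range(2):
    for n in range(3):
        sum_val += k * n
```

Let's trace through this code step by step.

Initialize: sum_val = 0
Entering loop: for k in range(2):

After execution: sum_val = 3
3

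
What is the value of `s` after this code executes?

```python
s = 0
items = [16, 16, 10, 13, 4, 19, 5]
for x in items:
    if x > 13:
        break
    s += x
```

Let's trace through this code step by step.

Initialize: s = 0
Initialize: items = [16, 16, 10, 13, 4, 19, 5]
Entering loop: for x in items:

After execution: s = 0
0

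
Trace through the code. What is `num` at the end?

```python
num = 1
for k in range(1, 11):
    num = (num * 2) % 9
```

Let's trace through this code step by step.

Initialize: num = 1
Entering loop: for k in range(1, 11):

After execution: num = 7
7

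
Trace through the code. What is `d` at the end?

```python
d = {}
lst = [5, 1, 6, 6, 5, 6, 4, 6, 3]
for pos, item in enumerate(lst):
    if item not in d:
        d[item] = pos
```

Let's trace through this code step by step.

Initialize: d = {}
Initialize: lst = [5, 1, 6, 6, 5, 6, 4, 6, 3]
Entering loop: for pos, item in enumerate(lst):

After execution: d = {5: 0, 1: 1, 6: 2, 4: 6, 3: 8}
{5: 0, 1: 1, 6: 2, 4: 6, 3: 8}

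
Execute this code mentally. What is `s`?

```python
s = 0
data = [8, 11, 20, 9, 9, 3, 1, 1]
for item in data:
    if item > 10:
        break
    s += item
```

Let's trace through this code step by step.

Initialize: s = 0
Initialize: data = [8, 11, 20, 9, 9, 3, 1, 1]
Entering loop: for item in data:

After execution: s = 8
8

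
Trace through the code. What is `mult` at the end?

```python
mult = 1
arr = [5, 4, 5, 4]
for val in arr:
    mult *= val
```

Let's trace through this code step by step.

Initialize: mult = 1
Initialize: arr = [5, 4, 5, 4]
Entering loop: for val in arr:

After execution: mult = 400
400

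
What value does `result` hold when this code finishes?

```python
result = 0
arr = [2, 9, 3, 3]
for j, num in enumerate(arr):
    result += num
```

Let's trace through this code step by step.

Initialize: result = 0
Initialize: arr = [2, 9, 3, 3]
Entering loop: for j, num in enumerate(arr):

After execution: result = 17
17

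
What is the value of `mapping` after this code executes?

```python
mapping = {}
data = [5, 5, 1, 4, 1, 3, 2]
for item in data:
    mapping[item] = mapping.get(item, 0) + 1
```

Let's trace through this code step by step.

Initialize: mapping = {}
Initialize: data = [5, 5, 1, 4, 1, 3, 2]
Entering loop: for item in data:

After execution: mapping = {5: 2, 1: 2, 4: 1, 3: 1, 2: 1}
{5: 2, 1: 2, 4: 1, 3: 1, 2: 1}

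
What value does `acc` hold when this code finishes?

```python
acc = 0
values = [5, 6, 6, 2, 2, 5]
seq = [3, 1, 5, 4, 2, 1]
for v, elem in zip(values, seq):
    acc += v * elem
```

Let's trace through this code step by step.

Initialize: acc = 0
Initialize: values = [5, 6, 6, 2, 2, 5]
Initialize: seq = [3, 1, 5, 4, 2, 1]
Entering loop: for v, elem in zip(values, seq):

After execution: acc = 68
68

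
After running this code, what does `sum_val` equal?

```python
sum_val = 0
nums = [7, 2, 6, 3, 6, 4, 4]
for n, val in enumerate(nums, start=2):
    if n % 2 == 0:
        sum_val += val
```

Let's trace through this code step by step.

Initialize: sum_val = 0
Initialize: nums = [7, 2, 6, 3, 6, 4, 4]
Entering loop: for n, val in enumerate(nums, start=2):

After execution: sum_val = 23
23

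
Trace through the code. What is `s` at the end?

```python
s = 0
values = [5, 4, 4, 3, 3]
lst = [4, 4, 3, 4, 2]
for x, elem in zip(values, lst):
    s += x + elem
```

Let's trace through this code step by step.

Initialize: s = 0
Initialize: values = [5, 4, 4, 3, 3]
Initialize: lst = [4, 4, 3, 4, 2]
Entering loop: for x, elem in zip(values, lst):

After execution: s = 36
36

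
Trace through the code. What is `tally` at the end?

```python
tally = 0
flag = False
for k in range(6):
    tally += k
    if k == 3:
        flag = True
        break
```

Let's trace through this code step by step.

Initialize: tally = 0
Initialize: flag = False
Entering loop: for k in range(6):

After execution: tally = 6
6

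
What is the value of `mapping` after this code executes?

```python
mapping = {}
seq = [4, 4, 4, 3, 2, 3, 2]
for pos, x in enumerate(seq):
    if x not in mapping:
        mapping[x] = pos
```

Let's trace through this code step by step.

Initialize: mapping = {}
Initialize: seq = [4, 4, 4, 3, 2, 3, 2]
Entering loop: for pos, x in enumerate(seq):

After execution: mapping = {4: 0, 3: 3, 2: 4}
{4: 0, 3: 3, 2: 4}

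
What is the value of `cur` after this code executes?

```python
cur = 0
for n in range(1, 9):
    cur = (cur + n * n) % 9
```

Let's trace through this code step by step.

Initialize: cur = 0
Entering loop: for n in range(1, 9):

After execution: cur = 6
6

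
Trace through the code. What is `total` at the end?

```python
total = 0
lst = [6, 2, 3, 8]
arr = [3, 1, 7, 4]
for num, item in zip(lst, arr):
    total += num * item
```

Let's trace through this code step by step.

Initialize: total = 0
Initialize: lst = [6, 2, 3, 8]
Initialize: arr = [3, 1, 7, 4]
Entering loop: for num, item in zip(lst, arr):

After execution: total = 73
73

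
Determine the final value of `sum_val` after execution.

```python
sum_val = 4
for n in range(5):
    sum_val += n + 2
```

Let's trace through this code step by step.

Initialize: sum_val = 4
Entering loop: for n in range(5):

After execution: sum_val = 24
24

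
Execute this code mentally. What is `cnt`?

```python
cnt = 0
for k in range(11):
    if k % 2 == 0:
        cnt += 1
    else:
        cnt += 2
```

Let's trace through this code step by step.

Initialize: cnt = 0
Entering loop: for k in range(11):

After execution: cnt = 16
16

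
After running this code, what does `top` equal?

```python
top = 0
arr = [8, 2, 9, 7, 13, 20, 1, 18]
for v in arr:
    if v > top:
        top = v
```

Let's trace through this code step by step.

Initialize: top = 0
Initialize: arr = [8, 2, 9, 7, 13, 20, 1, 18]
Entering loop: for v in arr:

After execution: top = 20
20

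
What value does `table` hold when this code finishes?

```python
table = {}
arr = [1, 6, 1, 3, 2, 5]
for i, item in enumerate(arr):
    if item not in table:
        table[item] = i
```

Let's trace through this code step by step.

Initialize: table = {}
Initialize: arr = [1, 6, 1, 3, 2, 5]
Entering loop: for i, item in enumerate(arr):

After execution: table = {1: 0, 6: 1, 3: 3, 2: 4, 5: 5}
{1: 0, 6: 1, 3: 3, 2: 4, 5: 5}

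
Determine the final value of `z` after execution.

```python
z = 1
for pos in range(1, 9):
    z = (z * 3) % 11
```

Let's trace through this code step by step.

Initialize: z = 1
Entering loop: for pos in range(1, 9):

After execution: z = 5
5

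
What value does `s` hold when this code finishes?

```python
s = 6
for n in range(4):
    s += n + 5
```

Let's trace through this code step by step.

Initialize: s = 6
Entering loop: for n in range(4):

After execution: s = 32
32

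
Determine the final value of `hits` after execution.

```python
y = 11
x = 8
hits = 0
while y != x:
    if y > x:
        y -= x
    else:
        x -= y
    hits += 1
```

Let's trace through this code step by step.

Initialize: y = 11
Initialize: x = 8
Initialize: hits = 0
Entering loop: while y != x:

After execution: hits = 5
5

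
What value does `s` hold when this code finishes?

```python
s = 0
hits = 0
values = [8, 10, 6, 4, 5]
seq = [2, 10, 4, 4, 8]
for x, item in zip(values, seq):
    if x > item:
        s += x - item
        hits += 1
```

Let's trace through this code step by step.

Initialize: s = 0
Initialize: hits = 0
Initialize: values = [8, 10, 6, 4, 5]
Initialize: seq = [2, 10, 4, 4, 8]
Entering loop: for x, item in zip(values, seq):

After execution: s = 8
8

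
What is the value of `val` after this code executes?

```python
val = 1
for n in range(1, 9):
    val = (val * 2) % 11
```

Let's trace through this code step by step.

Initialize: val = 1
Entering loop: for n in range(1, 9):

After execution: val = 3
3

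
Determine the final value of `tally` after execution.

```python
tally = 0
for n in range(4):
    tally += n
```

Let's trace through this code step by step.

Initialize: tally = 0
Entering loop: for n in range(4):

After execution: tally = 6
6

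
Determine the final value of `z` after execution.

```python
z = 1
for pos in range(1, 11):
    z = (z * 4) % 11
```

Let's trace through this code step by step.

Initialize: z = 1
Entering loop: for pos in range(1, 11):

After execution: z = 1
1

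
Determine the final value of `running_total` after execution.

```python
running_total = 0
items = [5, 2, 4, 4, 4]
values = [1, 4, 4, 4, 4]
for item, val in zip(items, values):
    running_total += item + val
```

Let's trace through this code step by step.

Initialize: running_total = 0
Initialize: items = [5, 2, 4, 4, 4]
Initialize: values = [1, 4, 4, 4, 4]
Entering loop: for item, val in zip(items, values):

After execution: running_total = 36
36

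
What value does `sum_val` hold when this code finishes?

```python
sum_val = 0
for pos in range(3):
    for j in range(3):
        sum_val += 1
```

Let's trace through this code step by step.

Initialize: sum_val = 0
Entering loop: for pos in range(3):

After execution: sum_val = 9
9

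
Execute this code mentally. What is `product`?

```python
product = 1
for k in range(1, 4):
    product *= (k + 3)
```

Let's trace through this code step by step.

Initialize: product = 1
Entering loop: for k in range(1, 4):

After execution: product = 120
120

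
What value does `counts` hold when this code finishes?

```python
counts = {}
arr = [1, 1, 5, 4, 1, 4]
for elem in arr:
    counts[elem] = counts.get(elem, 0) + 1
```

Let's trace through this code step by step.

Initialize: counts = {}
Initialize: arr = [1, 1, 5, 4, 1, 4]
Entering loop: for elem in arr:

After execution: counts = {1: 3, 5: 1, 4: 2}
{1: 3, 5: 1, 4: 2}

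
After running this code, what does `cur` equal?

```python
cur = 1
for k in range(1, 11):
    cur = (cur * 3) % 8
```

Let's trace through this code step by step.

Initialize: cur = 1
Entering loop: for k in range(1, 11):

After execution: cur = 1
1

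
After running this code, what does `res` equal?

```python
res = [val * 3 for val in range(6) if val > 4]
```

Let's trace through this code step by step.

Initialize: res = [val * 3 for val in range(6) if val > 4]

After execution: res = [15]
[15]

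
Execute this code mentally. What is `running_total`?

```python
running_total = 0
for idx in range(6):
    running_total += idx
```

Let's trace through this code step by step.

Initialize: running_total = 0
Entering loop: for idx in range(6):

After execution: running_total = 15
15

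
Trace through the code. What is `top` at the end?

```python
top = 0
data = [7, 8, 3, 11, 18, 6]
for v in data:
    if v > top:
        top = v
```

Let's trace through this code step by step.

Initialize: top = 0
Initialize: data = [7, 8, 3, 11, 18, 6]
Entering loop: for v in data:

After execution: top = 18
18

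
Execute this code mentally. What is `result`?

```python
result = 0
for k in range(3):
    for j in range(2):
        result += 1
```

Let's trace through this code step by step.

Initialize: result = 0
Entering loop: for k in range(3):

After execution: result = 6
6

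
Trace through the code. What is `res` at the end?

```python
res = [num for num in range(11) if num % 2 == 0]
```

Let's trace through this code step by step.

Initialize: res = [num for num in range(11) if num % 2 == 0]

After execution: res = [0, 2, 4, 6, 8, 10]
[0, 2, 4, 6, 8, 10]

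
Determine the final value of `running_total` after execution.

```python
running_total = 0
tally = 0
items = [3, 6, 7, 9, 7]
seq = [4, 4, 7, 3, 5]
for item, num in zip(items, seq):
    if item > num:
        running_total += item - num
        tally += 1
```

Let's trace through this code step by step.

Initialize: running_total = 0
Initialize: tally = 0
Initialize: items = [3, 6, 7, 9, 7]
Initialize: seq = [4, 4, 7, 3, 5]
Entering loop: for item, num in zip(items, seq):

After execution: running_total = 10
10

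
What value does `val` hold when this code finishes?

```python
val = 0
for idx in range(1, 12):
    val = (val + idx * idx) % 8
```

Let's trace through this code step by step.

Initialize: val = 0
Entering loop: for idx in range(1, 12):

After execution: val = 2
2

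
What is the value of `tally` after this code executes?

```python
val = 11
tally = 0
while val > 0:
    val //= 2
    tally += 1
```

Let's trace through this code step by step.

Initialize: val = 11
Initialize: tally = 0
Entering loop: while val > 0:

After execution: tally = 4
4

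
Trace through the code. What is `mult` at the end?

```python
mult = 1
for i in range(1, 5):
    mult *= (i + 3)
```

Let's trace through this code step by step.

Initialize: mult = 1
Entering loop: for i in range(1, 5):

After execution: mult = 840
840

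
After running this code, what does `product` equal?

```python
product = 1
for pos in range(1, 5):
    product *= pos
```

Let's trace through this code step by step.

Initialize: product = 1
Entering loop: for pos in range(1, 5):

After execution: product = 24
24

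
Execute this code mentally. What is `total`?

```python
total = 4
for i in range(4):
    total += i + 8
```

Let's trace through this code step by step.

Initialize: total = 4
Entering loop: for i in range(4):

After execution: total = 42
42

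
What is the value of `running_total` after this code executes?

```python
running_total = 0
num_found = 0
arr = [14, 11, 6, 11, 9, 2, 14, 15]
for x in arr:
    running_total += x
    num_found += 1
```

Let's trace through this code step by step.

Initialize: running_total = 0
Initialize: num_found = 0
Initialize: arr = [14, 11, 6, 11, 9, 2, 14, 15]
Entering loop: for x in arr:

After execution: running_total = 82
82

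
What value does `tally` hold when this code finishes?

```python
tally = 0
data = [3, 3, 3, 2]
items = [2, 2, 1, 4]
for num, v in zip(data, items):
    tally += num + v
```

Let's trace through this code step by step.

Initialize: tally = 0
Initialize: data = [3, 3, 3, 2]
Initialize: items = [2, 2, 1, 4]
Entering loop: for num, v in zip(data, items):

After execution: tally = 20
20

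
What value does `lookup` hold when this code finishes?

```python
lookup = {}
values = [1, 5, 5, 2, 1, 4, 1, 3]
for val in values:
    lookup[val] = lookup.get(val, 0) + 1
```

Let's trace through this code step by step.

Initialize: lookup = {}
Initialize: values = [1, 5, 5, 2, 1, 4, 1, 3]
Entering loop: for val in values:

After execution: lookup = {1: 3, 5: 2, 2: 1, 4: 1, 3: 1}
{1: 3, 5: 2, 2: 1, 4: 1, 3: 1}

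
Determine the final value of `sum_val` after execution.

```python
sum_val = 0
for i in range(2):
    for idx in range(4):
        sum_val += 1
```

Let's trace through this code step by step.

Initialize: sum_val = 0
Entering loop: for i in range(2):

After execution: sum_val = 8
8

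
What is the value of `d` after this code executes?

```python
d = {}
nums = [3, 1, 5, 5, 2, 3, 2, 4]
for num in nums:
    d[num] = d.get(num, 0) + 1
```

Let's trace through this code step by step.

Initialize: d = {}
Initialize: nums = [3, 1, 5, 5, 2, 3, 2, 4]
Entering loop: for num in nums:

After execution: d = {3: 2, 1: 1, 5: 2, 2: 2, 4: 1}
{3: 2, 1: 1, 5: 2, 2: 2, 4: 1}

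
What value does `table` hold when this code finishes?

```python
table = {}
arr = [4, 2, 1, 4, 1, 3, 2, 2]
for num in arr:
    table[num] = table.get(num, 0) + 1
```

Let's trace through this code step by step.

Initialize: table = {}
Initialize: arr = [4, 2, 1, 4, 1, 3, 2, 2]
Entering loop: for num in arr:

After execution: table = {4: 2, 2: 3, 1: 2, 3: 1}
{4: 2, 2: 3, 1: 2, 3: 1}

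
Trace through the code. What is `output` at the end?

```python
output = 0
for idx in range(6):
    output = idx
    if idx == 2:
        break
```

Let's trace through this code step by step.

Initialize: output = 0
Entering loop: for idx in range(6):

After execution: output = 2
2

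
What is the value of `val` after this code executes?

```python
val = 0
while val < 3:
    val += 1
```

Let's trace through this code step by step.

Initialize: val = 0
Entering loop: while val < 3:

After execution: val = 3
3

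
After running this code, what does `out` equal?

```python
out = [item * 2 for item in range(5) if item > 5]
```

Let's trace through this code step by step.

Initialize: out = [item * 2 for item in range(5) if item > 5]

After execution: out = []
[]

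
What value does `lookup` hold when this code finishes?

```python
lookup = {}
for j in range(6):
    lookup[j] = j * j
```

Let's trace through this code step by step.

Initialize: lookup = {}
Entering loop: for j in range(6):

After execution: lookup = {0: 0, 1: 1, 2: 4, 3: 9, 4: 16, 5: 25}
{0: 0, 1: 1, 2: 4, 3: 9, 4: 16, 5: 25}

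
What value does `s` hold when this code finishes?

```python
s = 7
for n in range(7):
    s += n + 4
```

Let's trace through this code step by step.

Initialize: s = 7
Entering loop: for n in range(7):

After execution: s = 56
56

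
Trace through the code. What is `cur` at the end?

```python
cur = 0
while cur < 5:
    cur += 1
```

Let's trace through this code step by step.

Initialize: cur = 0
Entering loop: while cur < 5:

After execution: cur = 5
5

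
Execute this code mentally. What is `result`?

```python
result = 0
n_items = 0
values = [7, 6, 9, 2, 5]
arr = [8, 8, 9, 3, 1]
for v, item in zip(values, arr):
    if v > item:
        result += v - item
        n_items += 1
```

Let's trace through this code step by step.

Initialize: result = 0
Initialize: n_items = 0
Initialize: values = [7, 6, 9, 2, 5]
Initialize: arr = [8, 8, 9, 3, 1]
Entering loop: for v, item in zip(values, arr):

After execution: result = 4
4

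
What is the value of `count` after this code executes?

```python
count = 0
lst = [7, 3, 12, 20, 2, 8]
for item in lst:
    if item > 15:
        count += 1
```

Let's trace through this code step by step.

Initialize: count = 0
Initialize: lst = [7, 3, 12, 20, 2, 8]
Entering loop: for item in lst:

After execution: count = 1
1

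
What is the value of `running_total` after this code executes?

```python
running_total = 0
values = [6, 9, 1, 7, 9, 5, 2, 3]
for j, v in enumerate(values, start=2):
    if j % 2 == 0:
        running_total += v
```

Let's trace through this code step by step.

Initialize: running_total = 0
Initialize: values = [6, 9, 1, 7, 9, 5, 2, 3]
Entering loop: for j, v in enumerate(values, start=2):

After execution: running_total = 18
18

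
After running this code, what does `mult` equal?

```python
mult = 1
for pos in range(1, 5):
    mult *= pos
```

Let's trace through this code step by step.

Initialize: mult = 1
Entering loop: for pos in range(1, 5):

After execution: mult = 24
24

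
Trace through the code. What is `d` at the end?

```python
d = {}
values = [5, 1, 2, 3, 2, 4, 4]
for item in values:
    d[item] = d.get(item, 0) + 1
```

Let's trace through this code step by step.

Initialize: d = {}
Initialize: values = [5, 1, 2, 3, 2, 4, 4]
Entering loop: for item in values:

After execution: d = {5: 1, 1: 1, 2: 2, 3: 1, 4: 2}
{5: 1, 1: 1, 2: 2, 3: 1, 4: 2}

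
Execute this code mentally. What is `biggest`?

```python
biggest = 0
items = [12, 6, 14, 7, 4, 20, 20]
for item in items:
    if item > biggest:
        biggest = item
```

Let's trace through this code step by step.

Initialize: biggest = 0
Initialize: items = [12, 6, 14, 7, 4, 20, 20]
Entering loop: for item in items:

After execution: biggest = 20
20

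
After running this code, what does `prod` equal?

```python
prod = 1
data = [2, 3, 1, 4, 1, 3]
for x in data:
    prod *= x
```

Let's trace through this code step by step.

Initialize: prod = 1
Initialize: data = [2, 3, 1, 4, 1, 3]
Entering loop: for x in data:

After execution: prod = 72
72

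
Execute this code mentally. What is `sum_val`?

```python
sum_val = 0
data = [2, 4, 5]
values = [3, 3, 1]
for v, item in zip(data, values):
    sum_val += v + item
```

Let's trace through this code step by step.

Initialize: sum_val = 0
Initialize: data = [2, 4, 5]
Initialize: values = [3, 3, 1]
Entering loop: for v, item in zip(data, values):

After execution: sum_val = 18
18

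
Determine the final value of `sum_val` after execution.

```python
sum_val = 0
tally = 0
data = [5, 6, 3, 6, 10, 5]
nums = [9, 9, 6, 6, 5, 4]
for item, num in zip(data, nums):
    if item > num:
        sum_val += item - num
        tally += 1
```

Let's trace through this code step by step.

Initialize: sum_val = 0
Initialize: tally = 0
Initialize: data = [5, 6, 3, 6, 10, 5]
Initialize: nums = [9, 9, 6, 6, 5, 4]
Entering loop: for item, num in zip(data, nums):

After execution: sum_val = 6
6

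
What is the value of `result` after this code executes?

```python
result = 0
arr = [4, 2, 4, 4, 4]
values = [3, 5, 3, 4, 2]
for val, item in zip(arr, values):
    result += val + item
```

Let's trace through this code step by step.

Initialize: result = 0
Initialize: arr = [4, 2, 4, 4, 4]
Initialize: values = [3, 5, 3, 4, 2]
Entering loop: for val, item in zip(arr, values):

After execution: result = 35
35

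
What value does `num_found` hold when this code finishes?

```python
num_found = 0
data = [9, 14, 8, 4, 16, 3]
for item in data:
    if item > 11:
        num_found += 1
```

Let's trace through this code step by step.

Initialize: num_found = 0
Initialize: data = [9, 14, 8, 4, 16, 3]
Entering loop: for item in data:

After execution: num_found = 2
2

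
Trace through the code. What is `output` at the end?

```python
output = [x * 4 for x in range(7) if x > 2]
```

Let's trace through this code step by step.

Initialize: output = [x * 4 for x in range(7) if x > 2]

After execution: output = [12, 16, 20, 24]
[12, 16, 20, 24]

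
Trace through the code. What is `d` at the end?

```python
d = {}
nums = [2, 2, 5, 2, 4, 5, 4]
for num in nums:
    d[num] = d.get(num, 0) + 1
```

Let's trace through this code step by step.

Initialize: d = {}
Initialize: nums = [2, 2, 5, 2, 4, 5, 4]
Entering loop: for num in nums:

After execution: d = {2: 3, 5: 2, 4: 2}
{2: 3, 5: 2, 4: 2}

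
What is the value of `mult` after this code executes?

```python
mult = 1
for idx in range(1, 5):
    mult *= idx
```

Let's trace through this code step by step.

Initialize: mult = 1
Entering loop: for idx in range(1, 5):

After execution: mult = 24
24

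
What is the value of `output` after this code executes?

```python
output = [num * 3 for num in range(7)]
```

Let's trace through this code step by step.

Initialize: output = [num * 3 for num in range(7)]

After execution: output = [0, 3, 6, 9, 12, 15, 18]
[0, 3, 6, 9, 12, 15, 18]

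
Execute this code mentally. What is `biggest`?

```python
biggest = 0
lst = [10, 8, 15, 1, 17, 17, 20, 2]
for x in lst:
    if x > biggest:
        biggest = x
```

Let's trace through this code step by step.

Initialize: biggest = 0
Initialize: lst = [10, 8, 15, 1, 17, 17, 20, 2]
Entering loop: for x in lst:

After execution: biggest = 20
20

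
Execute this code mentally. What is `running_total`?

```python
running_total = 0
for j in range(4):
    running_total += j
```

Let's trace through this code step by step.

Initialize: running_total = 0
Entering loop: for j in range(4):

After execution: running_total = 6
6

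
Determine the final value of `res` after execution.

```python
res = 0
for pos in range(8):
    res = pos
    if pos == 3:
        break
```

Let's trace through this code step by step.

Initialize: res = 0
Entering loop: for pos in range(8):

After execution: res = 3
3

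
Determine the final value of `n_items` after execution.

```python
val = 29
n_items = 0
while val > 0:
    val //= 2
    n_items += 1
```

Let's trace through this code step by step.

Initialize: val = 29
Initialize: n_items = 0
Entering loop: while val > 0:

After execution: n_items = 5
5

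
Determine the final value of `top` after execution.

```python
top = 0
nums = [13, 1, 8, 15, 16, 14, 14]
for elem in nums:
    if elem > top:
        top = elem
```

Let's trace through this code step by step.

Initialize: top = 0
Initialize: nums = [13, 1, 8, 15, 16, 14, 14]
Entering loop: for elem in nums:

After execution: top = 16
16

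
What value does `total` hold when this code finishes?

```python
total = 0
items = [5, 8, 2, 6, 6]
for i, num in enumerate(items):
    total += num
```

Let's trace through this code step by step.

Initialize: total = 0
Initialize: items = [5, 8, 2, 6, 6]
Entering loop: for i, num in enumerate(items):

After execution: total = 27
27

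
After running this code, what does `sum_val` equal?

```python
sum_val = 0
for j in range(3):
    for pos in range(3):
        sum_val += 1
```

Let's trace through this code step by step.

Initialize: sum_val = 0
Entering loop: for j in range(3):

After execution: sum_val = 9
9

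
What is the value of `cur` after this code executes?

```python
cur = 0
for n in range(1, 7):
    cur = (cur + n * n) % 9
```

Let's trace through this code step by step.

Initialize: cur = 0
Entering loop: for n in range(1, 7):

After execution: cur = 1
1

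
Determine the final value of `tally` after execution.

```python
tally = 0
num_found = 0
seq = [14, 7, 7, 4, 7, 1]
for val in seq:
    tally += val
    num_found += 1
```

Let's trace through this code step by step.

Initialize: tally = 0
Initialize: num_found = 0
Initialize: seq = [14, 7, 7, 4, 7, 1]
Entering loop: for val in seq:

After execution: tally = 40
40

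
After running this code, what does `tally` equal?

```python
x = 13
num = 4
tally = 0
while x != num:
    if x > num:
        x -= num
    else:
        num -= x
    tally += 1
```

Let's trace through this code step by step.

Initialize: x = 13
Initialize: num = 4
Initialize: tally = 0
Entering loop: while x != num:

After execution: tally = 6
6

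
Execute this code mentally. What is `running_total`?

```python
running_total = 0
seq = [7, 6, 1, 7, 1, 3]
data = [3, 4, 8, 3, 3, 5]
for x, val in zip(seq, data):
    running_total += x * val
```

Let's trace through this code step by step.

Initialize: running_total = 0
Initialize: seq = [7, 6, 1, 7, 1, 3]
Initialize: data = [3, 4, 8, 3, 3, 5]
Entering loop: for x, val in zip(seq, data):

After execution: running_total = 92
92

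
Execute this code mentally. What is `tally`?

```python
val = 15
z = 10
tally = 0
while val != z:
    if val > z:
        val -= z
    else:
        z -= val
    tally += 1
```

Let's trace through this code step by step.

Initialize: val = 15
Initialize: z = 10
Initialize: tally = 0
Entering loop: while val != z:

After execution: tally = 2
2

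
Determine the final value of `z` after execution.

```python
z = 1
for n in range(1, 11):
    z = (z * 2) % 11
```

Let's trace through this code step by step.

Initialize: z = 1
Entering loop: for n in range(1, 11):

After execution: z = 1
1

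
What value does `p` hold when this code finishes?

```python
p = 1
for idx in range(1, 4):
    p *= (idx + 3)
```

Let's trace through this code step by step.

Initialize: p = 1
Entering loop: for idx in range(1, 4):

After execution: p = 120
120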